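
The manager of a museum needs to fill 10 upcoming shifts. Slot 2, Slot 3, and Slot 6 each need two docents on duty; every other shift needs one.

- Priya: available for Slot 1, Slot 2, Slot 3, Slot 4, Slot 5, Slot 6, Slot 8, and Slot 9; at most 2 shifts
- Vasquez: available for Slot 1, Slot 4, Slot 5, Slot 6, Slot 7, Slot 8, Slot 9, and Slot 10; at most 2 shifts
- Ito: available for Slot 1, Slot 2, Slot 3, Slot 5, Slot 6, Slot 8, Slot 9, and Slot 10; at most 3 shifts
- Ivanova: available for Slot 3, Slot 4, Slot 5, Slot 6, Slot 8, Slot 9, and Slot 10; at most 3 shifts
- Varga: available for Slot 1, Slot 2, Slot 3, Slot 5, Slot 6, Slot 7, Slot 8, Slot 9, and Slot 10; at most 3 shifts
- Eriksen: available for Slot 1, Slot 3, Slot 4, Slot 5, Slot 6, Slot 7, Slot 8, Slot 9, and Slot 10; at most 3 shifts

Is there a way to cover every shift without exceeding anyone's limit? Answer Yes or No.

Yes

One valid schedule: Slot 1→Vasquez, Slot 2→Priya+Ito, Slot 3→Ivanova+Varga, Slot 4→Priya, Slot 5→Ito, Slot 6→Varga+Eriksen, Slot 7→Vasquez, Slot 8→Ivanova, Slot 9→Ivanova, Slot 10→Ito.
Loads: Priya 2/2, Vasquez 2/2, Ito 3/3, Ivanova 3/3, Varga 2/3, Eriksen 1/3 — all within limits.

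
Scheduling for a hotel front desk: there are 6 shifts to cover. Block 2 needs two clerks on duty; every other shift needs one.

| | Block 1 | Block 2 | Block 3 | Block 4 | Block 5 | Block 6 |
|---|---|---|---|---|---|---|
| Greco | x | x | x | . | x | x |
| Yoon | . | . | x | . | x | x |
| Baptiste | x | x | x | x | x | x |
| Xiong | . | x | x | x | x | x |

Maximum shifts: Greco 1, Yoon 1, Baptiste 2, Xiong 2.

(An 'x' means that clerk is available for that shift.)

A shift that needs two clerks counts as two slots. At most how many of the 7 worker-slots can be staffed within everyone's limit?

6

Total capacity across all clerks is 1+1+2+2 = 6, and 7 slots are needed, so at most 6 can be filled.
An assignment achieving 6: Block 1→Greco, Block 2→Baptiste+Xiong, Block 3→Yoon, Block 4→Baptiste, Block 5→Xiong.
Loads: Greco 1/1, Yoon 1/1, Baptiste 2/2, Xiong 2/2.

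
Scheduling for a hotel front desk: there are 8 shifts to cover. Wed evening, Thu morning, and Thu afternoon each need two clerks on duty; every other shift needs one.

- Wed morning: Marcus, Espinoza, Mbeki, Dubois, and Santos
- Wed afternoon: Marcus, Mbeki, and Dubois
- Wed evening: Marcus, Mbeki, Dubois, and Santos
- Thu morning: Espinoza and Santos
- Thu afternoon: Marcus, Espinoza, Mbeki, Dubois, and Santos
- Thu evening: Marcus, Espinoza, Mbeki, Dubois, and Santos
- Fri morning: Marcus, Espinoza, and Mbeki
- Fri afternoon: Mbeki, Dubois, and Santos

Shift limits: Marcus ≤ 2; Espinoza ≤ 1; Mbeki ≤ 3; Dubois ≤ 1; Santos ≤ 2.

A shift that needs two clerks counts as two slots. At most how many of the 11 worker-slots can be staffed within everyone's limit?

Total capacity across all clerks is 2+1+3+1+2 = 9, and 11 slots are needed, so at most 9 can be filled.
An assignment achieving 9: Wed morning→Mbeki, Wed afternoon→Marcus, Wed evening→Mbeki+Dubois, Thu morning→Espinoza+Santos, Thu afternoon→Santos, Fri morning→Marcus, Fri afternoon→Mbeki.
Loads: Marcus 2/2, Espinoza 1/1, Mbeki 3/3, Dubois 1/1, Santos 2/2.

9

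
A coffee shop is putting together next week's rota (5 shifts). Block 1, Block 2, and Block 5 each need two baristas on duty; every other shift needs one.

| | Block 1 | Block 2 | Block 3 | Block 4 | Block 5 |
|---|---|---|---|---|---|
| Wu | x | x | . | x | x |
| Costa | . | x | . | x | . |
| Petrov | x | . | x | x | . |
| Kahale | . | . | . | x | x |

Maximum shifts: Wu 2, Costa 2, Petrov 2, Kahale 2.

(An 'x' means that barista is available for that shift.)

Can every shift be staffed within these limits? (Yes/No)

No

Total capacity is 8 and 8 slots are needed, so capacity alone doesn't rule it out.
Shifts {Block 1, Block 2, Block 5} need 6 worker-slots in total, but the baristas available for any of those shifts (Wu, Costa, Petrov, and Kahale) can supply at most 5 among them. So no valid schedule exists.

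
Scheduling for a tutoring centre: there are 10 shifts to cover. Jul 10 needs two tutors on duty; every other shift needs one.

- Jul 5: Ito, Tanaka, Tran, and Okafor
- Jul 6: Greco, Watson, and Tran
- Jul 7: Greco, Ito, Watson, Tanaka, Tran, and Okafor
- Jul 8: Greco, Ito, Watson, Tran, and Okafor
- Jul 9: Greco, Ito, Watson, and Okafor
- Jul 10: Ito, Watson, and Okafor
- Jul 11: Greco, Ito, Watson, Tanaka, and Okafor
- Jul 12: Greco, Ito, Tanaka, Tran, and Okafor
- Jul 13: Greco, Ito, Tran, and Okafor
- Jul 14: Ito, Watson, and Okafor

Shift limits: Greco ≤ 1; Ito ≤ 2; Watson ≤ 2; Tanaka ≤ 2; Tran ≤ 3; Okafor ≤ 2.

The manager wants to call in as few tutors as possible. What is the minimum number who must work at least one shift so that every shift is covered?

11 slots to fill and no one can take more than 3, so at least ⌈11/3⌉ = 4 tutors are needed.
Any 4 tutors together have capacity at most 3+2+2+2 = 9 < 11 slots, so 4 can never suffice.
Ito, Watson, Tanaka, Tran, and Okafor alone can cover everything: Jul 5→Tanaka, Jul 6→Watson, Jul 7→Okafor, Jul 8→Tran, Jul 9→Ito, Jul 10→Ito+Watson, Jul 11→Tanaka, Jul 12→Tran, Jul 13→Tran, Jul 14→Okafor.

5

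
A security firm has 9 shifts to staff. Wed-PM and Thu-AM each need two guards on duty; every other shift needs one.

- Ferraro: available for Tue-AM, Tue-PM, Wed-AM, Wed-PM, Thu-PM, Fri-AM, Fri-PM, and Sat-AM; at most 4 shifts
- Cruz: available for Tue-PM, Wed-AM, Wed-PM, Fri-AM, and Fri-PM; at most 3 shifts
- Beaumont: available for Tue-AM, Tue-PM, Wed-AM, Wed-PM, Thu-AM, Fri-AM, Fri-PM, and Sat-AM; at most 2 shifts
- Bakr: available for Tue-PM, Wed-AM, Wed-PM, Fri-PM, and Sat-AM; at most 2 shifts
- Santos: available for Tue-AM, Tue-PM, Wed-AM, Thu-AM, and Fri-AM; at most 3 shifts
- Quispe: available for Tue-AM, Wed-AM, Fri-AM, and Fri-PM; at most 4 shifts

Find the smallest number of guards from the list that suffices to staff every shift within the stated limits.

11 slots to fill and no one can take more than 4, so at least ⌈11/4⌉ = 3 guards are needed.
No set of 3 guards can cover every shift (each such set leaves at least one shift with no one available or exceeds a cap).
Ferraro, Cruz, Beaumont, and Santos alone can cover everything: Tue-AM→Ferraro, Tue-PM→Cruz, Wed-AM→Beaumont, Wed-PM→Ferraro+Cruz, Thu-AM→Beaumont+Santos, Thu-PM→Ferraro, Fri-AM→Santos, Fri-PM→Cruz, Sat-AM→Ferraro.

4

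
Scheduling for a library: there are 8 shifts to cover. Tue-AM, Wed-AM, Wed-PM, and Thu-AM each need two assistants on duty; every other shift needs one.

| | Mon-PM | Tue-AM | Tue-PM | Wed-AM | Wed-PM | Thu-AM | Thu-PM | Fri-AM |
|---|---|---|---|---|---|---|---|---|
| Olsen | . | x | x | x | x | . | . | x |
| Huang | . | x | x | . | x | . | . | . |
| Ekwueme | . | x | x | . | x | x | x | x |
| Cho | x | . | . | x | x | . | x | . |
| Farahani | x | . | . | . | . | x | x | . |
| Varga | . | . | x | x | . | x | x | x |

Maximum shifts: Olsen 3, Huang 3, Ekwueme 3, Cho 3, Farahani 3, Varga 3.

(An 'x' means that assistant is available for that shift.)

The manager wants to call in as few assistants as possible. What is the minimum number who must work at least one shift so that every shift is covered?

12 slots to fill and no one can take more than 3, so at least ⌈12/3⌉ = 4 assistants are needed.
Olsen, Huang, Farahani, and Varga alone can cover everything: Mon-PM→Farahani, Tue-AM→Olsen+Huang, Tue-PM→Huang, Wed-AM→Olsen+Varga, Wed-PM→Olsen+Huang, Thu-AM→Farahani+Varga, Thu-PM→Farahani, Fri-AM→Varga.

4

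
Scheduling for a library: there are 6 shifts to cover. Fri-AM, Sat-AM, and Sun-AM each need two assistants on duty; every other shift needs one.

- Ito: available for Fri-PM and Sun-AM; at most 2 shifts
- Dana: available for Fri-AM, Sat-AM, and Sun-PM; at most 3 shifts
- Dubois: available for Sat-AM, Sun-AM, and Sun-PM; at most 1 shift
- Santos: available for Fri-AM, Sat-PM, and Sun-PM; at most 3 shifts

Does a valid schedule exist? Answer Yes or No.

No

Total capacity is 9 and 9 slots are needed, so capacity alone doesn't rule it out.
Shifts {Sat-AM, Sun-AM} need 4 worker-slots in total, but the assistants available for any of those shifts (Ito, Dana, and Dubois) can supply at most 3 among them. So no valid schedule exists.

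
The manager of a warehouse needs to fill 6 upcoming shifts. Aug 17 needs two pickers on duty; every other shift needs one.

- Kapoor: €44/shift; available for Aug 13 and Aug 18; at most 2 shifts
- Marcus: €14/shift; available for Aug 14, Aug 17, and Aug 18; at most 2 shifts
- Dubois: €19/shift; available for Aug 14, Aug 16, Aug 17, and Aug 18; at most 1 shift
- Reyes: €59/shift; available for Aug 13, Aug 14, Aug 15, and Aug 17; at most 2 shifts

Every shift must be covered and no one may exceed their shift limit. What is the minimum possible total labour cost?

€253

Aug 15 can only be covered by Reyes, so that assignment is forced.
Aug 16 can only be covered by Dubois, so that assignment is forced.
Picking the cheapest available picker for each shift independently would cost €183, but that ignores the shift limits.
An optimal schedule: Aug 13→Kapoor, Aug 14→Marcus, Aug 15→Reyes, Aug 16→Dubois, Aug 17→Marcus+Reyes, Aug 18→Kapoor.
Total: 44 + 14 + 59 + 19 + 14 + 59 + 44 = €253.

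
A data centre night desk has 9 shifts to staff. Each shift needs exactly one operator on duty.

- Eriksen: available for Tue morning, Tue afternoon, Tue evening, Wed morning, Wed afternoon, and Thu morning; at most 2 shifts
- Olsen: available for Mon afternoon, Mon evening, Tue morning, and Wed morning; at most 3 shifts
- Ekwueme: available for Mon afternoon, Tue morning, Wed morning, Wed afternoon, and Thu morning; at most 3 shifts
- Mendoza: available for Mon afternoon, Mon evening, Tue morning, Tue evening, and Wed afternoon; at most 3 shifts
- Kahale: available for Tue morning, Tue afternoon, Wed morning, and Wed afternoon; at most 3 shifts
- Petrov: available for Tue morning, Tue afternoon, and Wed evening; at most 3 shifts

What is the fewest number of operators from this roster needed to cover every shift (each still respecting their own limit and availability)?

3

9 slots to fill and no one can take more than 3, so at least ⌈9/3⌉ = 3 operators are needed.
Ekwueme, Mendoza, and Petrov alone can cover everything: Mon afternoon→Ekwueme, Mon evening→Mendoza, Tue morning→Petrov, Tue afternoon→Petrov, Tue evening→Mendoza, Wed morning→Ekwueme, Wed afternoon→Mendoza, Wed evening→Petrov, Thu morning→Ekwueme.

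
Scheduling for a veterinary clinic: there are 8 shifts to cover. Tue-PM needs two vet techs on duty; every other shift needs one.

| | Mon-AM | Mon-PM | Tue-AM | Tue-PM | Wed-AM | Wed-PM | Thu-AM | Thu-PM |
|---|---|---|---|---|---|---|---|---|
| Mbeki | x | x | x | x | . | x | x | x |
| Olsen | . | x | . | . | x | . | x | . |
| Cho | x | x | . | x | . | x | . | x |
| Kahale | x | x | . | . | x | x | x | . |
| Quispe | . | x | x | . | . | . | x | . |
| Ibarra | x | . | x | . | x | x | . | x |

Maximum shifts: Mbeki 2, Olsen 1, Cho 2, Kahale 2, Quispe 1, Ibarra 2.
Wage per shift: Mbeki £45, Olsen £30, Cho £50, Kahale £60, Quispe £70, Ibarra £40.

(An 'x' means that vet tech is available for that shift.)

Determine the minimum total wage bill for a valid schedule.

Tue-PM can only be covered by Mbeki and Cho, so that assignment is forced.
Picking the cheapest available vet tech for each shift independently would cost £345, but that ignores the shift limits.
An optimal schedule: Mon-AM→Mbeki, Mon-PM→Kahale, Tue-AM→Ibarra, Tue-PM→Mbeki+Cho, Wed-AM→Olsen, Wed-PM→Cho, Thu-AM→Kahale, Thu-PM→Ibarra.
Total: 45 + 60 + 40 + 45 + 50 + 30 + 50 + 60 + 40 = £420.

£420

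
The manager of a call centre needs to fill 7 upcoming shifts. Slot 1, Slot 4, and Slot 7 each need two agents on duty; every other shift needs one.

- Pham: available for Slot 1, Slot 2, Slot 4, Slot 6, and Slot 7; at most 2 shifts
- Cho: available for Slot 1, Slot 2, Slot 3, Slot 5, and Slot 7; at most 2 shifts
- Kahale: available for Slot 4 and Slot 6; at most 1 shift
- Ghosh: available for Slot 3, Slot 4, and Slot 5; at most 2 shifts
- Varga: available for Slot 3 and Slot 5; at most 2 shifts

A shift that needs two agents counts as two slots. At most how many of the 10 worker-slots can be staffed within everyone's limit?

8

Total capacity across all agents is 2+2+1+2+2 = 9, and 10 slots are needed, so at most 9 can be filled.
Shifts {Slot 1, Slot 2, Slot 7} need 5 slots but only Pham and Cho are available for them, supplying at most 4 — so at least 1 slot must go unfilled.
An assignment achieving 8: Slot 1→Pham+Cho, Slot 2→Pham, Slot 3→Ghosh, Slot 4→Ghosh, Slot 5→Varga, Slot 6→Kahale, Slot 7→Cho.
Loads: Pham 2/2, Cho 2/2, Kahale 1/1, Ghosh 2/2, Varga 1/2.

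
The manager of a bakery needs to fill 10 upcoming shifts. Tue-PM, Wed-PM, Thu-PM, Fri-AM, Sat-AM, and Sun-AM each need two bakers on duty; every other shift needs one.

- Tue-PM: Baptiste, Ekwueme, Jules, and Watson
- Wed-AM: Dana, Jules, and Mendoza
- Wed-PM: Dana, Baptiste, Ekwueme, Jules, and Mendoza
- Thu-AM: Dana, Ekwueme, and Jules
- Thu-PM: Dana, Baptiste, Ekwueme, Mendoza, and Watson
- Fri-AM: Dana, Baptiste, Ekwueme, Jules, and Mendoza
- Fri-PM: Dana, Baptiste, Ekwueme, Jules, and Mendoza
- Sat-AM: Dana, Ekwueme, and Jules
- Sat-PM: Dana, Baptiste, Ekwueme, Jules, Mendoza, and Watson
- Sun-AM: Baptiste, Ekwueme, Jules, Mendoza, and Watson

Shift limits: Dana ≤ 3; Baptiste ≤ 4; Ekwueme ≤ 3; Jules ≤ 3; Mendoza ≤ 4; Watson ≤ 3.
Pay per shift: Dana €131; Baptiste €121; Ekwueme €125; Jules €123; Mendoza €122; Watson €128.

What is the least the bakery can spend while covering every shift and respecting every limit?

Picking the cheapest available baker for each shift independently would cost €1951, but that ignores the shift limits.
An optimal schedule: Tue-PM→Baptiste+Jules, Wed-AM→Mendoza, Wed-PM→Baptiste+Mendoza, Thu-AM→Jules, Thu-PM→Mendoza+Watson, Fri-AM→Mendoza+Ekwueme, Fri-PM→Baptiste, Sat-AM→Jules+Ekwueme, Sat-PM→Baptiste, Sun-AM→Ekwueme+Watson.
Total: 121 + 123 + 122 + 121 + 122 + 123 + 122 + 128 + 122 + 125 + 121 + 123 + 125 + 121 + 125 + 128 = €1972.

€1972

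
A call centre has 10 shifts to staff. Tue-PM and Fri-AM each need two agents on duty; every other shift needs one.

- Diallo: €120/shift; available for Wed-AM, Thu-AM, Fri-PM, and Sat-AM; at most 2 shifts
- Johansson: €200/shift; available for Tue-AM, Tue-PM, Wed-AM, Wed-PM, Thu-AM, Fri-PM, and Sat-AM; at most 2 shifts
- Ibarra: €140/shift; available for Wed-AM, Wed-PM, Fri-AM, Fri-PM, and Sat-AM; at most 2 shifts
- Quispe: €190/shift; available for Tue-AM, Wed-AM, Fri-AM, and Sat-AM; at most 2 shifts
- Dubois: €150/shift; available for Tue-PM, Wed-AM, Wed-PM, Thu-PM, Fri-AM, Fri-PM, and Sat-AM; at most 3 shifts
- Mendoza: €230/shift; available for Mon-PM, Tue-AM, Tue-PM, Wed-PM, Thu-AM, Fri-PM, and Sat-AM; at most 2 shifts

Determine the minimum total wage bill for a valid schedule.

€1980

Mon-PM can only be covered by Mendoza, so that assignment is forced.
Thu-PM can only be covered by Dubois, so that assignment is forced.
Picking the cheapest available agent for each shift independently would cost €1830, but that ignores the shift limits.
An optimal schedule: Mon-PM→Mendoza, Tue-AM→Johansson, Tue-PM→Johansson+Dubois, Wed-AM→Diallo, Wed-PM→Ibarra, Thu-AM→Diallo, Thu-PM→Dubois, Fri-AM→Ibarra+Quispe, Fri-PM→Dubois, Sat-AM→Quispe.
Total: 230 + 200 + 200 + 150 + 120 + 140 + 120 + 150 + 140 + 190 + 150 + 190 = €1980.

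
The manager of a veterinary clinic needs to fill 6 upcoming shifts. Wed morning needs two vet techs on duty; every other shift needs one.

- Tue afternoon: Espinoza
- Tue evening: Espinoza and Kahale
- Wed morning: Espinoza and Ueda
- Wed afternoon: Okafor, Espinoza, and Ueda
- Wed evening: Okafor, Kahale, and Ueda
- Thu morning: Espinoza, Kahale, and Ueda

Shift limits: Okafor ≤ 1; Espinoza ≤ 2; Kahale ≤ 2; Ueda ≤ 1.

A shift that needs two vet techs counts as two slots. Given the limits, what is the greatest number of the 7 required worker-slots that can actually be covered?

6

Total capacity across all vet techs is 1+2+2+1 = 6, and 7 slots are needed, so at most 6 can be filled.
An assignment achieving 6: Tue afternoon→Espinoza, Tue evening→Espinoza, Wed morning→Ueda, Wed afternoon→Okafor, Wed evening→Kahale, Thu morning→Kahale.
Loads: Okafor 1/1, Espinoza 2/2, Kahale 2/2, Ueda 1/1.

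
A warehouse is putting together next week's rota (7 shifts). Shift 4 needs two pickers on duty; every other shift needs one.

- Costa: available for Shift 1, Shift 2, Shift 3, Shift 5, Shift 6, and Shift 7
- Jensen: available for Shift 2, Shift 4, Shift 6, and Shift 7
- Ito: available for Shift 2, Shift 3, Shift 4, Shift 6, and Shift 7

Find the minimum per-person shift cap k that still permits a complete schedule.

With 3 pickers and 8 worker-slots to fill, someone must work at least ⌈8/3⌉ = 3 shifts, so k ≥ 3.
k = 3 works: Shift 1→Costa, Shift 2→Jensen, Shift 3→Costa, Shift 4→Jensen+Ito, Shift 5→Costa, Shift 6→Jensen, Shift 7→Ito.
Loads: Costa 3, Jensen 3, Ito 2 — all ≤ 3.

3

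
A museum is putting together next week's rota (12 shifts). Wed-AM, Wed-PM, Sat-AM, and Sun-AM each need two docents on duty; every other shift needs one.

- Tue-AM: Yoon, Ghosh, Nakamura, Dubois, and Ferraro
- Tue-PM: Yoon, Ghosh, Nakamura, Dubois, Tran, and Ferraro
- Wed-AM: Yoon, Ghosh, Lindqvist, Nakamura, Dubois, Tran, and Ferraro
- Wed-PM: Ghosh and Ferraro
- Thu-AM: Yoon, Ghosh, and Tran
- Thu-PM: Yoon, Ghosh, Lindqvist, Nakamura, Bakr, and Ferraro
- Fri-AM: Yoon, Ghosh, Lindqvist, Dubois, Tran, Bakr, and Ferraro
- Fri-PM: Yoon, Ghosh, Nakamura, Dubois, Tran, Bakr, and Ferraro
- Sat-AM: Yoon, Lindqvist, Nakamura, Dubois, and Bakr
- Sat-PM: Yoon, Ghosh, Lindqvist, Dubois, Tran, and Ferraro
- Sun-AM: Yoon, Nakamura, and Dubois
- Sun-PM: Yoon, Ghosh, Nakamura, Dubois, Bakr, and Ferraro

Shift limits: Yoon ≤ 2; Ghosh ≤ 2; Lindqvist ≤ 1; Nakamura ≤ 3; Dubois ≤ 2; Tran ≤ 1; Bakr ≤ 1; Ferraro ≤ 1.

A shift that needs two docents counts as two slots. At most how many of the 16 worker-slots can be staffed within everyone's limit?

Total capacity across all docents is 2+2+1+3+2+1+1+1 = 13, and 16 slots are needed, so at most 13 can be filled.
An assignment achieving 13: Tue-AM→Ghosh, Tue-PM→Nakamura, Wed-AM→Tran, Wed-PM→Ghosh+Ferraro, Thu-AM→Yoon, Thu-PM→Bakr, Sat-AM→Lindqvist+Nakamura, Sat-PM→Dubois, Sun-AM→Yoon+Nakamura, Sun-PM→Dubois.
Loads: Yoon 2/2, Ghosh 2/2, Lindqvist 1/1, Nakamura 3/3, Dubois 2/2, Tran 1/1, Bakr 1/1, Ferraro 1/1.

13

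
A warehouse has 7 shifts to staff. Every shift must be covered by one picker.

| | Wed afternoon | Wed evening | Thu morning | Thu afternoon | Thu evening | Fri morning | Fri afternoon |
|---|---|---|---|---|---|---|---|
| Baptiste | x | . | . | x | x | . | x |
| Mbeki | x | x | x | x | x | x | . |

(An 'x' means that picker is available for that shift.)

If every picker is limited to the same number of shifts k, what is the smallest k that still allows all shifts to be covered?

4

With 2 pickers and 7 worker-slots to fill, someone must work at least ⌈7/2⌉ = 4 shifts, so k ≥ 4.
k = 4 works: Wed afternoon→Baptiste, Wed evening→Mbeki, Thu morning→Mbeki, Thu afternoon→Baptiste, Thu evening→Baptiste, Fri morning→Mbeki, Fri afternoon→Baptiste.
Loads: Baptiste 4, Mbeki 3 — all ≤ 4.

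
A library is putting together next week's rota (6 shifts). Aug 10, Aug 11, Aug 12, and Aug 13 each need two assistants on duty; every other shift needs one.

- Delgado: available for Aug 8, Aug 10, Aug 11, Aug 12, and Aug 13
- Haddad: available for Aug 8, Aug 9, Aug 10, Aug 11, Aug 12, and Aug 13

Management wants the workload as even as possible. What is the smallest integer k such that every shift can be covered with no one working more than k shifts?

5

With 2 assistants and 10 worker-slots to fill, someone must work at least ⌈10/2⌉ = 5 shifts, so k ≥ 5.
k = 5 works: Aug 8→Delgado, Aug 9→Haddad, Aug 10→Delgado+Haddad, Aug 11→Delgado+Haddad, Aug 12→Delgado+Haddad, Aug 13→Delgado+Haddad.
Loads: Delgado 5, Haddad 5 — all ≤ 5.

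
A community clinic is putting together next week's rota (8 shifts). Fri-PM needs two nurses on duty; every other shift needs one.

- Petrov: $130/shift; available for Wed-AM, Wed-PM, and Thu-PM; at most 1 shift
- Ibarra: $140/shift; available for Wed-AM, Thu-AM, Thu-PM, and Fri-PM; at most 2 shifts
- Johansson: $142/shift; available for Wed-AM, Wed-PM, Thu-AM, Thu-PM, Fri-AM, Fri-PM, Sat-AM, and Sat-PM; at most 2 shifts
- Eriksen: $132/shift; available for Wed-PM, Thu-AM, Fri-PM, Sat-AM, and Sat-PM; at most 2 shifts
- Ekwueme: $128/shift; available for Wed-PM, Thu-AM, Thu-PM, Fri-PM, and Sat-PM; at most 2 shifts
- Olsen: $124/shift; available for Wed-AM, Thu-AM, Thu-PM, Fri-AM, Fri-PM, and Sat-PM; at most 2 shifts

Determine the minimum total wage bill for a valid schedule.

Picking the cheapest available nurse for each shift independently would cost $1132, but that ignores the shift limits.
An optimal schedule: Wed-AM→Olsen, Wed-PM→Ekwueme, Thu-AM→Ibarra, Thu-PM→Petrov, Fri-AM→Olsen, Fri-PM→Eriksen+Ibarra, Sat-AM→Eriksen, Sat-PM→Ekwueme.
Total: 124 + 128 + 140 + 130 + 124 + 132 + 140 + 132 + 128 = $1178.

$1178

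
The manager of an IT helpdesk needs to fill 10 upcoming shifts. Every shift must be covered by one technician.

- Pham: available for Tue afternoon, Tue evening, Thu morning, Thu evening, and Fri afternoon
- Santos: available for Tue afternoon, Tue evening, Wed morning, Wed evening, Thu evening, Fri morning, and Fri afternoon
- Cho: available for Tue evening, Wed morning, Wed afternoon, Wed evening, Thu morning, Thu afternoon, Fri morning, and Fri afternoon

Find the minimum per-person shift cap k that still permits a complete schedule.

4

With 3 technicians and 10 worker-slots to fill, someone must work at least ⌈10/3⌉ = 4 shifts, so k ≥ 4.
k = 4 works: Tue afternoon→Pham, Tue evening→Pham, Wed morning→Santos, Wed afternoon→Cho, Wed evening→Santos, Thu morning→Pham, Thu afternoon→Cho, Thu evening→Pham, Fri morning→Santos, Fri afternoon→Santos.
Loads: Pham 4, Santos 4, Cho 2 — all ≤ 4.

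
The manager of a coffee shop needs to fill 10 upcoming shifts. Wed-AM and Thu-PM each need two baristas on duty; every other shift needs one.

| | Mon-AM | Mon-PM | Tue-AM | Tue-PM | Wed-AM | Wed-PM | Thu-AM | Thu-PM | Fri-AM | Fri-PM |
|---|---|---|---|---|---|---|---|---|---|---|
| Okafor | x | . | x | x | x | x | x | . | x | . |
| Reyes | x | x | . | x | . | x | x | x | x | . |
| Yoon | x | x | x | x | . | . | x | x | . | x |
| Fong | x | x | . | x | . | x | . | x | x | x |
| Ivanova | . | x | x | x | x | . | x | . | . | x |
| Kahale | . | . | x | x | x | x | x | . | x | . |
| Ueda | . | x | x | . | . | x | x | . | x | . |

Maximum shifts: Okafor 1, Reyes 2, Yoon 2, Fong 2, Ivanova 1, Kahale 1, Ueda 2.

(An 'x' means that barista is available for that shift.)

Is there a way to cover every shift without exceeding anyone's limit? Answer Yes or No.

No

Total capacity is 1+2+2+2+1+1+2 = 11 but 12 worker-slots are needed — infeasible.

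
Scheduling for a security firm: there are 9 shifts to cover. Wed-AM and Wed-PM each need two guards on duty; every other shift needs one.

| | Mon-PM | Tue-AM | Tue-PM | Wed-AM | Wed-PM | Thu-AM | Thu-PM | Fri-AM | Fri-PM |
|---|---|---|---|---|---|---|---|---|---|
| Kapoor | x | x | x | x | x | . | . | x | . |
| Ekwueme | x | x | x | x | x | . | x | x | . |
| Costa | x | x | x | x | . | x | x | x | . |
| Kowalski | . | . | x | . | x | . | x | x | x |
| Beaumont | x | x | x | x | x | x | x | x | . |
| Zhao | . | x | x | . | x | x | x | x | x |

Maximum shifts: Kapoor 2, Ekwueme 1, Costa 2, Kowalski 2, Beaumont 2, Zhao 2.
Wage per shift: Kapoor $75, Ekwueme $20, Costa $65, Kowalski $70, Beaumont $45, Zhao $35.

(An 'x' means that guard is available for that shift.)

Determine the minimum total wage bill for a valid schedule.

Picking the cheapest available guard for each shift independently would cost $290, but that ignores the shift limits.
An optimal schedule: Mon-PM→Kapoor, Tue-AM→Kapoor, Tue-PM→Kowalski, Wed-AM→Costa+Beaumont, Wed-PM→Beaumont+Zhao, Thu-AM→Costa, Thu-PM→Ekwueme, Fri-AM→Zhao, Fri-PM→Kowalski.
Total: 75 + 75 + 70 + 65 + 45 + 45 + 35 + 65 + 20 + 35 + 70 = $600.

$600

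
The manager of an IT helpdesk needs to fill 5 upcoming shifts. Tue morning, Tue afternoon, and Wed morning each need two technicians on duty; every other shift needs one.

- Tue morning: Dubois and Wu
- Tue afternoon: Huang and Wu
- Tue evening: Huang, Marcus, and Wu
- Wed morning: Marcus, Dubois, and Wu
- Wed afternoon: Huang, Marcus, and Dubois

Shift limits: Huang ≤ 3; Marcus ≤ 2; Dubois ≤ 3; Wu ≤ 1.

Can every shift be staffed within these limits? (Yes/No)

No

Total capacity is 9 and 8 slots are needed, so capacity alone doesn't rule it out.
Shifts {Tue morning, Tue afternoon} need 4 worker-slots in total, but the technicians available for any of those shifts (Huang, Dubois, and Wu) can supply at most 3 among them. So no valid schedule exists.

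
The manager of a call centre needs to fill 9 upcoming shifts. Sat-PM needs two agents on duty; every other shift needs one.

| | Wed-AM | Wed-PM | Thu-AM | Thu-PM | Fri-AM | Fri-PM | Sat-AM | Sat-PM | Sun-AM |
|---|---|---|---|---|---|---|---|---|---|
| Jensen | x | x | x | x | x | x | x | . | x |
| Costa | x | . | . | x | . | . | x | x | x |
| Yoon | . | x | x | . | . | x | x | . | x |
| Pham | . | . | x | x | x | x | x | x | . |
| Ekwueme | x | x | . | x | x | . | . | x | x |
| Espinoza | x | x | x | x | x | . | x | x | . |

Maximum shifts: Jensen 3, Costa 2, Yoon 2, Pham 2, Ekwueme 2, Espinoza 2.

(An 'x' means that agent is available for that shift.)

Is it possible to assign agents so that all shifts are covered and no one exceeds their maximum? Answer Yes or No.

Yes

One valid schedule: Wed-AM→Jensen, Wed-PM→Jensen, Thu-AM→Yoon, Thu-PM→Costa, Fri-AM→Pham, Fri-PM→Jensen, Sat-AM→Yoon, Sat-PM→Pham+Ekwueme, Sun-AM→Costa.
Loads: Jensen 3/3, Costa 2/2, Yoon 2/2, Pham 2/2, Ekwueme 1/2, Espinoza 0/2 — all within limits.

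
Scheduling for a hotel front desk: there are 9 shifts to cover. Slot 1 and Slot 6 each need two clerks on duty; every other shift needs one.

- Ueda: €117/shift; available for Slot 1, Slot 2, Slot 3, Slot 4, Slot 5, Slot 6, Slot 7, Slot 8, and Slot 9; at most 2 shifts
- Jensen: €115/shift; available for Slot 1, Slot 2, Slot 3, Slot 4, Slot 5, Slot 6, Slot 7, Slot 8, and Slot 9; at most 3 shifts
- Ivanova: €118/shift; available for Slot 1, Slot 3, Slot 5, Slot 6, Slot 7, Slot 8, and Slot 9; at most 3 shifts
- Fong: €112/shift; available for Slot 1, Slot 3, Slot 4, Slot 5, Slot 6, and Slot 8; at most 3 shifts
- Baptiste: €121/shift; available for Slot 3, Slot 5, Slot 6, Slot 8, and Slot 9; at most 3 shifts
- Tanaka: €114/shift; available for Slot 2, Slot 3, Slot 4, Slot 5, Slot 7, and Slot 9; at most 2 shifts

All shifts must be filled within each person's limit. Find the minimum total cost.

Picking the cheapest available clerk for each shift independently would cost €1244, but that ignores the shift limits.
An optimal schedule: Slot 1→Fong+Jensen, Slot 2→Tanaka, Slot 3→Jensen, Slot 4→Fong, Slot 5→Ueda, Slot 6→Ueda+Ivanova, Slot 7→Tanaka, Slot 8→Fong, Slot 9→Jensen.
Total: 112 + 115 + 114 + 115 + 112 + 117 + 117 + 118 + 114 + 112 + 115 = €1261.

€1261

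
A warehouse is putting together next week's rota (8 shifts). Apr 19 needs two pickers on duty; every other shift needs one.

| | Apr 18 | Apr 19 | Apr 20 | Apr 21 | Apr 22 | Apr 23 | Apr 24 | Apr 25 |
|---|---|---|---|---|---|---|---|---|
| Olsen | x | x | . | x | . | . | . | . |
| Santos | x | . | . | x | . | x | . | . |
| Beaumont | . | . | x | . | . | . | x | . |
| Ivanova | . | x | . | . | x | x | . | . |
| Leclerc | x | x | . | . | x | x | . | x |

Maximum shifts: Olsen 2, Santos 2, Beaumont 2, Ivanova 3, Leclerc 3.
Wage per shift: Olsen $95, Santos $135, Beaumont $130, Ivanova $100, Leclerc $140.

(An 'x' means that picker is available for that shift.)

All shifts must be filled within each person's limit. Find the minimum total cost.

Apr 20 can only be covered by Beaumont, so that assignment is forced.
Apr 24 can only be covered by Beaumont, so that assignment is forced.
Apr 25 can only be covered by Leclerc, so that assignment is forced.
Picking the cheapest available picker for each shift independently would cost $985, but that ignores the shift limits.
An optimal schedule: Apr 18→Santos, Apr 19→Olsen+Ivanova, Apr 20→Beaumont, Apr 21→Olsen, Apr 22→Ivanova, Apr 23→Ivanova, Apr 24→Beaumont, Apr 25→Leclerc.
Total: 135 + 95 + 100 + 130 + 95 + 100 + 100 + 130 + 140 = $1025.

$1025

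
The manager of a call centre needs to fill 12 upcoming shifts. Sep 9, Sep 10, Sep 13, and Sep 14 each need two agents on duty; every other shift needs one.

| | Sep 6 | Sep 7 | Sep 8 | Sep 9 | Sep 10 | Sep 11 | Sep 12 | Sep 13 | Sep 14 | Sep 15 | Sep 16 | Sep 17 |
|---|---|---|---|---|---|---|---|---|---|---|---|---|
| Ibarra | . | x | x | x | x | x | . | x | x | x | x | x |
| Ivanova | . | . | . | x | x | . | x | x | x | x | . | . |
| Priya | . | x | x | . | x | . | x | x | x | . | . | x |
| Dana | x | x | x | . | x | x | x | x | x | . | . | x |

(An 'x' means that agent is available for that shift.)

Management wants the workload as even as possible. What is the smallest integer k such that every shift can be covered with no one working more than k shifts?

With 4 agents and 16 worker-slots to fill, someone must work at least ⌈16/4⌉ = 4 shifts, so k ≥ 4.
k = 4 works: Sep 6→Dana, Sep 7→Priya, Sep 8→Priya, Sep 9→Ibarra+Ivanova, Sep 10→Ivanova+Dana, Sep 11→Ibarra, Sep 12→Ivanova, Sep 13→Ivanova+Dana, Sep 14→Priya+Dana, Sep 15→Ibarra, Sep 16→Ibarra, Sep 17→Priya.
Loads: Ibarra 4, Ivanova 4, Priya 4, Dana 4 — all ≤ 4.

4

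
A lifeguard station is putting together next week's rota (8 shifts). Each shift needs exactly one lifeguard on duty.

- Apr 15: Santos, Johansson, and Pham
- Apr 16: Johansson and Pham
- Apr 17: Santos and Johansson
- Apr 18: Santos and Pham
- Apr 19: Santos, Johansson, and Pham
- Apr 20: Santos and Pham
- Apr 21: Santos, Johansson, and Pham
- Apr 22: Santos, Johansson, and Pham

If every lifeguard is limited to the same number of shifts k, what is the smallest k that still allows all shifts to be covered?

With 3 lifeguards and 8 worker-slots to fill, someone must work at least ⌈8/3⌉ = 3 shifts, so k ≥ 3.
k = 3 works: Apr 15→Johansson, Apr 16→Johansson, Apr 17→Santos, Apr 18→Santos, Apr 19→Johansson, Apr 20→Santos, Apr 21→Pham, Apr 22→Pham.
Loads: Santos 3, Johansson 3, Pham 2 — all ≤ 3.

3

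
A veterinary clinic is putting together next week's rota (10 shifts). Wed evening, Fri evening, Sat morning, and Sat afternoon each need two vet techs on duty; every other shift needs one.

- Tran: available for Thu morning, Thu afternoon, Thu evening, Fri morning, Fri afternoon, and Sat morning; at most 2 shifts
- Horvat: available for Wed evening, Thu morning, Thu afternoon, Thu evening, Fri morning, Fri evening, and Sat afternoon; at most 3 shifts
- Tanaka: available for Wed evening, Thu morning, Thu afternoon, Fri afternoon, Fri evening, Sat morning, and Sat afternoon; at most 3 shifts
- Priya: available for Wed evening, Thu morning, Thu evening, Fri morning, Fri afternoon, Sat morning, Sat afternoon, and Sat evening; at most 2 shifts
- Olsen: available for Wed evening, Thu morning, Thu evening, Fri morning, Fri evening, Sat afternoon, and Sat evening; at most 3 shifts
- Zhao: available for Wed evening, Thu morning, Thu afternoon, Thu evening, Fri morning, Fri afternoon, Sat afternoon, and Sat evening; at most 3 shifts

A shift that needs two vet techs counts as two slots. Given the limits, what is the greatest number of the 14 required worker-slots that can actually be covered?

Total capacity across all vet techs is 2+3+3+2+3+3 = 16, and 14 slots are needed, so at most 14 can be filled.
An assignment achieving 14: Wed evening→Horvat+Priya, Thu morning→Olsen, Thu afternoon→Tran, Thu evening→Horvat, Fri morning→Olsen, Fri afternoon→Tanaka, Fri evening→Horvat+Tanaka, Sat morning→Tran+Tanaka, Sat afternoon→Olsen+Zhao, Sat evening→Priya.
Loads: Tran 2/2, Horvat 3/3, Tanaka 3/3, Priya 2/2, Olsen 3/3, Zhao 1/3.

14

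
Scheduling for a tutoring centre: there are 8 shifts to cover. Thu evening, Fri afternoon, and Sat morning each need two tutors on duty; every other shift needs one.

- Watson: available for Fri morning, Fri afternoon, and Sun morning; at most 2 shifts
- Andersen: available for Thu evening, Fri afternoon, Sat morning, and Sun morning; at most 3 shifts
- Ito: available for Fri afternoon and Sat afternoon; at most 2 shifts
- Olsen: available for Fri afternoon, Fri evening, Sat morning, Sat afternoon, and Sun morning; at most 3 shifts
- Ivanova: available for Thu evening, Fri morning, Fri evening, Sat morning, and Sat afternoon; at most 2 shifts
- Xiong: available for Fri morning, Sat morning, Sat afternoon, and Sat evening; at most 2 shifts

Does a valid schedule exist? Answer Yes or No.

Yes

Thu evening can only be covered by Andersen and Ivanova, so that assignment is forced.
Sat evening can only be covered by Xiong, so that assignment is forced.
One valid schedule: Thu evening→Andersen+Ivanova, Fri morning→Watson, Fri afternoon→Andersen+Ito, Fri evening→Olsen, Sat morning→Andersen+Olsen, Sat afternoon→Ito, Sat evening→Xiong, Sun morning→Watson.
Loads: Watson 2/2, Andersen 3/3, Ito 2/2, Olsen 2/3, Ivanova 1/2, Xiong 1/2 — all within limits.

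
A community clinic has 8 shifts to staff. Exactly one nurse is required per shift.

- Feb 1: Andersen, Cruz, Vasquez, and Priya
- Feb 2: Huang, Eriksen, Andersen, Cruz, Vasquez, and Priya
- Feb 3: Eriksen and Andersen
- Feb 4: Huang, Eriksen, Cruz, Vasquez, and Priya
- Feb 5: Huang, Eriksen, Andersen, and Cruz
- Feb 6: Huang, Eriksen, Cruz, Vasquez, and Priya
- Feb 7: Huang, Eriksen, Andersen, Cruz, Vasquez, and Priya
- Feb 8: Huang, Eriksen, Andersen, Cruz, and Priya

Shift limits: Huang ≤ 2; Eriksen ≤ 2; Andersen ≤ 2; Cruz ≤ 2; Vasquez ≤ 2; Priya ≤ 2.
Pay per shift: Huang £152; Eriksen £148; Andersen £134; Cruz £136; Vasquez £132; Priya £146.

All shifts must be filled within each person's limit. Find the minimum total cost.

£1096

Picking the cheapest available nurse for each shift independently would cost £1062, but that ignores the shift limits.
An optimal schedule: Feb 1→Vasquez, Feb 2→Priya, Feb 3→Andersen, Feb 4→Vasquez, Feb 5→Andersen, Feb 6→Cruz, Feb 7→Priya, Feb 8→Cruz.
Total: 132 + 146 + 134 + 132 + 134 + 136 + 146 + 136 = £1096.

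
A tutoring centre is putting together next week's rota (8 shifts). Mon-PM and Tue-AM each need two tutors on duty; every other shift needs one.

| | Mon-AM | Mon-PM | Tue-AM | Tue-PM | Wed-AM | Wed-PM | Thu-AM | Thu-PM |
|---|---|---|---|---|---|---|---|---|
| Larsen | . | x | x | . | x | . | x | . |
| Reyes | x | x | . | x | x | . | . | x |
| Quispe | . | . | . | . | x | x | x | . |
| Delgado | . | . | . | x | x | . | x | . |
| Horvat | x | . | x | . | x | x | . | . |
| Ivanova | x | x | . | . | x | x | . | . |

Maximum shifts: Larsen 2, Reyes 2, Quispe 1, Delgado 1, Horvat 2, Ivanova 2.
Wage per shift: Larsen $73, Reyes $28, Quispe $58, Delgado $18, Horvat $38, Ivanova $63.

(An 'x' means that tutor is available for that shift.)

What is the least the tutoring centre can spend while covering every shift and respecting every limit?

Tue-AM can only be covered by Larsen and Horvat, so that assignment is forced.
Thu-PM can only be covered by Reyes, so that assignment is forced.
Picking the cheapest available tutor for each shift independently would cost $350, but that ignores the shift limits.
An optimal schedule: Mon-AM→Horvat, Mon-PM→Larsen+Ivanova, Tue-AM→Larsen+Horvat, Tue-PM→Reyes, Wed-AM→Ivanova, Wed-PM→Quispe, Thu-AM→Delgado, Thu-PM→Reyes.
Total: 38 + 73 + 63 + 73 + 38 + 28 + 63 + 58 + 18 + 28 = $480.

$480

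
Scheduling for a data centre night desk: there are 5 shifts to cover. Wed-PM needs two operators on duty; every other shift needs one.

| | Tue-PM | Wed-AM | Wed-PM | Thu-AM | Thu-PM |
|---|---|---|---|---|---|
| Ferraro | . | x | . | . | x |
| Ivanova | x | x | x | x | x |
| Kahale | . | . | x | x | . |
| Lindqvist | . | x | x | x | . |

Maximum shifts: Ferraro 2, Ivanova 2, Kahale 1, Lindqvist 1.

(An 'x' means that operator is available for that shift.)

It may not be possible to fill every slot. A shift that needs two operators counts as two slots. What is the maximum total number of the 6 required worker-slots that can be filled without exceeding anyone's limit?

6

Total capacity across all operators is 2+2+1+1 = 6, and 6 slots are needed, so at most 6 can be filled.
An assignment achieving 6: Tue-PM→Ivanova, Wed-AM→Ferraro, Wed-PM→Ivanova+Kahale, Thu-AM→Lindqvist, Thu-PM→Ferraro.
Loads: Ferraro 2/2, Ivanova 2/2, Kahale 1/1, Lindqvist 1/1.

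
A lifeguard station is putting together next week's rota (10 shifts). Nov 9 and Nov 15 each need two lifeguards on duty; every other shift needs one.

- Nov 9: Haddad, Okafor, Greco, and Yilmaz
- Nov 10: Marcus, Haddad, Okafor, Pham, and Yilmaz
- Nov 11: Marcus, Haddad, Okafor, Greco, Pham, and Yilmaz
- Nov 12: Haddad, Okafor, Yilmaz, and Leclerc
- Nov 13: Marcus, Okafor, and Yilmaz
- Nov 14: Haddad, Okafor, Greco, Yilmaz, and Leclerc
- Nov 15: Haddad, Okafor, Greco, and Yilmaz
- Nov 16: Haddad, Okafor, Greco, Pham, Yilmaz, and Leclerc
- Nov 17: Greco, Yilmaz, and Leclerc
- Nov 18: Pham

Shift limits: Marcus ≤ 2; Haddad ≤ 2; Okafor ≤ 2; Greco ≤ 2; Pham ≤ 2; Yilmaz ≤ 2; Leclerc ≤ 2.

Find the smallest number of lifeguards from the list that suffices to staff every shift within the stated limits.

6

12 slots to fill and no one can take more than 2, so at least ⌈12/2⌉ = 6 lifeguards are needed.
Marcus, Haddad, Okafor, Greco, Pham, and Yilmaz alone can cover everything: Nov 9→Okafor+Yilmaz, Nov 10→Marcus, Nov 11→Pham, Nov 12→Haddad, Nov 13→Marcus, Nov 14→Haddad, Nov 15→Greco+Yilmaz, Nov 16→Okafor, Nov 17→Greco, Nov 18→Pham.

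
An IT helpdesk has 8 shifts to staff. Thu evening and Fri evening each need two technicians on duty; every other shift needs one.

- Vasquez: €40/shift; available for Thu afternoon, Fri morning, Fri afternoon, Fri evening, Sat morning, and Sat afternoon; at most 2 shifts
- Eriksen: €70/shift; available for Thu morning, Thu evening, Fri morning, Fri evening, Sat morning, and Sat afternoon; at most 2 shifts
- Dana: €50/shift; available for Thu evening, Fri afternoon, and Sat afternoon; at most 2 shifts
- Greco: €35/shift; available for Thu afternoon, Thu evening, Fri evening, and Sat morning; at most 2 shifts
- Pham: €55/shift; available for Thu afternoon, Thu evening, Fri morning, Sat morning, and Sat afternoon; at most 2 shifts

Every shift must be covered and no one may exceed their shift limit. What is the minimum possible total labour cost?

€500

Thu morning can only be covered by Eriksen, so that assignment is forced.
Picking the cheapest available technician for each shift independently would cost €420, but that ignores the shift limits.
An optimal schedule: Thu morning→Eriksen, Thu afternoon→Vasquez, Thu evening→Dana+Pham, Fri morning→Pham, Fri afternoon→Vasquez, Fri evening→Eriksen+Greco, Sat morning→Greco, Sat afternoon→Dana.
Total: 70 + 40 + 50 + 55 + 55 + 40 + 70 + 35 + 35 + 50 = €500.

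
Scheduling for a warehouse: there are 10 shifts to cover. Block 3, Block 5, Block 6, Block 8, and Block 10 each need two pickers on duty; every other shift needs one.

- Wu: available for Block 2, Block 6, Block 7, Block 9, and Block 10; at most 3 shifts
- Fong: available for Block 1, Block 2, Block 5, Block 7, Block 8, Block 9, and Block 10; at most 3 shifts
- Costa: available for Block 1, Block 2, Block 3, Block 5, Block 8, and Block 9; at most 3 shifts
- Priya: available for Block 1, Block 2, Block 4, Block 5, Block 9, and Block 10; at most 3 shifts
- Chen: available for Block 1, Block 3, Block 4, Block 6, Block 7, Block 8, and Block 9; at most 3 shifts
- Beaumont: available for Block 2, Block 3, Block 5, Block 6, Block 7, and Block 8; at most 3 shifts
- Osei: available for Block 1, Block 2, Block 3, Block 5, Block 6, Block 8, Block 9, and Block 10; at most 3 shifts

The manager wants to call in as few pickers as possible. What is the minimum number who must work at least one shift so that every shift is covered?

5

15 slots to fill and no one can take more than 3, so at least ⌈15/3⌉ = 5 pickers are needed.
Wu, Fong, Costa, Priya, and Chen alone can cover everything: Block 1→Priya, Block 2→Priya, Block 3→Costa+Chen, Block 4→Priya, Block 5→Fong+Costa, Block 6→Wu+Chen, Block 7→Wu, Block 8→Fong+Costa, Block 9→Chen, Block 10→Wu+Fong.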